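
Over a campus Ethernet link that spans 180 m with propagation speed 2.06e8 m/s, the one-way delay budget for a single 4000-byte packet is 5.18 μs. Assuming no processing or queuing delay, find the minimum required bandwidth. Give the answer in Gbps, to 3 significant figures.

7.43 Gbps

L = 32000 bits.
Propagation delay = 180 / 206000000 = 0.873786 μs.
Transmission budget = 5.18 − 0.873786 = 4.30621 μs.
R ≥ L / t_tx = 32000 bits / 4.30621e-06 s = 7.43 Gbps.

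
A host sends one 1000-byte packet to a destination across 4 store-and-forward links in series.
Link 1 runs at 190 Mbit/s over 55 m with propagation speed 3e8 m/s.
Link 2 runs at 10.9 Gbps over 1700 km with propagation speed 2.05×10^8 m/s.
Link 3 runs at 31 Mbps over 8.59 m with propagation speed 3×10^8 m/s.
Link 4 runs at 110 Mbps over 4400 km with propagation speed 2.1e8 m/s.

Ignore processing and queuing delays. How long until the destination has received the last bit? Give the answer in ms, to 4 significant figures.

L = 1000 × 8 = 8000 bits.
Transmission delays (L/R per hop): 0.0421053, 0.000733945, 0.258065, 0.0727273 ms; sum = 0.373631 ms.
Propagation delays (d/s per hop): 0.000183333, 8.29268, 2.86333e-05, 20.9524 ms; sum = 29.2453 ms.
End-to-end = 29.62 ms.

29.62 ms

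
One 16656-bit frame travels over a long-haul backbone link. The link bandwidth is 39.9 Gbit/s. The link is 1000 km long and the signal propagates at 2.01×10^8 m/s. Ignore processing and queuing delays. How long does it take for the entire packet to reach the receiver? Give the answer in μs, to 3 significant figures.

4980 μs

Transmission delay = L/R = 16656 / 39900000000 = 0.417444 μs.
Propagation delay = d/s = 1000000 m / 2.01e+08 m/s = 4975.12 μs.
Total = 4980 μs.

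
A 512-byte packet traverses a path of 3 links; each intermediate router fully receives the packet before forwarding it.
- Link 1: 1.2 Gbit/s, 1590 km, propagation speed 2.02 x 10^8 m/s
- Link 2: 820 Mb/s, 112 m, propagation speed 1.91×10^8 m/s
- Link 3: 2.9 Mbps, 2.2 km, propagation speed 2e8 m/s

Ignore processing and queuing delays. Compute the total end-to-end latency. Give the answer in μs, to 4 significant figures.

9304 μs

L = 512 × 8 = 4096 bits.
Transmission delays (L/R per hop): 3.41333, 4.99512, 1412.41 μs; sum = 1420.82 μs.
Propagation delays (d/s per hop): 7871.29, 0.586387, 11 μs; sum = 7882.87 μs.
End-to-end = 9304 μs.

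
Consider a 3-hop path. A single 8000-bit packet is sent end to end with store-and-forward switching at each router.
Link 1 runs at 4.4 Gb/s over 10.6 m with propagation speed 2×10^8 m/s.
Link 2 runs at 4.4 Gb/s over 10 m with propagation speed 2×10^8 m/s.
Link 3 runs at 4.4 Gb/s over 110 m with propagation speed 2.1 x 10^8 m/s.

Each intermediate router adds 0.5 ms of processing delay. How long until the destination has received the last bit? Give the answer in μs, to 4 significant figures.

Transmission delay per hop = L/R = 8000/4400000000 = 1.81818 μs; 3 hops → 5.45455 μs.
Propagation delays (d/s per hop): 0.053, 0.05, 0.52381 μs; sum = 0.62681 μs.
Processing at 2 router(s): 2 × 0.5 ms = 1000 μs.
End-to-end = 1006 μs.

1006 μs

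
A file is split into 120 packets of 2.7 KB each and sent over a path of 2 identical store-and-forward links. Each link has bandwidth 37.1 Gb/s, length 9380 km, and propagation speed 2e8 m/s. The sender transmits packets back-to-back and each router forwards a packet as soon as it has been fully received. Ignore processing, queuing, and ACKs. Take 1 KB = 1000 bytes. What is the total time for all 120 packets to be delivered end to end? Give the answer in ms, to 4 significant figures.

93.87 ms

Per-hop transmission t_tx = L/R = 21600/37100000000 = 0.00058221 ms.
Per-hop propagation t_prop = 9380000/200000000 = 46.9 ms.
Pipeline fill: first packet needs 2·t_tx to clear all hops; remaining 119 packets each add one t_tx.
Total = (2+120-1)·t_tx + 2·t_prop = 121·0.00058221 + 2·46.9 = 93.87 ms.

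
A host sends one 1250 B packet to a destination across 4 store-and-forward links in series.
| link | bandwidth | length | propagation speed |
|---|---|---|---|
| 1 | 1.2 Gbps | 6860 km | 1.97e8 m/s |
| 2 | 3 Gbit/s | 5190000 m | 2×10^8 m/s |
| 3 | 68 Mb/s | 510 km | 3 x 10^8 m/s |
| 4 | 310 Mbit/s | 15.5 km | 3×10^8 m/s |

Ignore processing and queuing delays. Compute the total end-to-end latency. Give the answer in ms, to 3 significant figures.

62.7 ms

L = 1250 × 8 = 10000 bits.
Transmission delays (L/R per hop): 0.00833333, 0.00333333, 0.147059, 0.0322581 ms; sum = 0.190984 ms.
Propagation delays (d/s per hop): 34.8223, 25.95, 1.7, 0.0516667 ms; sum = 62.524 ms.
End-to-end = 62.7 ms.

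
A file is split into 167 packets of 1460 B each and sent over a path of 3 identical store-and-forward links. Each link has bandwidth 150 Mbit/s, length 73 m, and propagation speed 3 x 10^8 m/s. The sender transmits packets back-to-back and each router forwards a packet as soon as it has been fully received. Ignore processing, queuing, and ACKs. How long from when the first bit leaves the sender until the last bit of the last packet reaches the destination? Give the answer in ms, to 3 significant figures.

Per-hop transmission t_tx = L/R = 11680/150000000 = 0.0778667 ms.
Per-hop propagation t_prop = 73/300000000 = 0.000243333 ms.
Pipeline fill: first packet needs 3·t_tx to clear all hops; remaining 166 packets each add one t_tx.
Total = (3+167-1)·t_tx + 3·t_prop = 169·0.0778667 + 3·0.000243333 = 13.2 ms.

13.2 ms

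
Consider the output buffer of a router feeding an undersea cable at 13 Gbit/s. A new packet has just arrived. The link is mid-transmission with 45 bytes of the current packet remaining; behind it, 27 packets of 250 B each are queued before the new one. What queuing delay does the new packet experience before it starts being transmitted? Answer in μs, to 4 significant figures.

Each queued packet: L/R = 2000/13000000000 = 0.153846 μs.
27 queued → 4.15385 μs.
Plus remaining 360 bits of current packet: 0.0276923 μs.
Queuing delay = 4.182 μs.

4.182 μs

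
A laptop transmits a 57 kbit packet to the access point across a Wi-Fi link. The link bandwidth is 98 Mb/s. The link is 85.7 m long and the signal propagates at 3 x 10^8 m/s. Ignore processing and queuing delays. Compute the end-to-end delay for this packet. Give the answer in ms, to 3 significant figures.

L = 57000 bits.
Transmission delay = L/R = 57000 / 98000000 = 0.581633 ms.
Propagation delay = d/s = 85.7 m / 300000000 m/s = 0.000285667 ms.
Total = 0.582 ms.

0.582 ms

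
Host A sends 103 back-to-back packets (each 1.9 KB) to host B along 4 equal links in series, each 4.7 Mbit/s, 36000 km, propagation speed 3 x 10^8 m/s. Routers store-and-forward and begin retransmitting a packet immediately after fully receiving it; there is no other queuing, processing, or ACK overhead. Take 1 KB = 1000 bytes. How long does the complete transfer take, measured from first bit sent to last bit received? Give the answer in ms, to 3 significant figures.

Per-hop transmission t_tx = L/R = 15200/4700000 = 3.23404 ms.
Per-hop propagation t_prop = 36000000/300000000 = 120 ms.
Pipeline fill: first packet needs 4·t_tx to clear all hops; remaining 102 packets each add one t_tx.
Total = (4+103-1)·t_tx + 4·t_prop = 106·3.23404 + 4·120 = 823 ms.

823 ms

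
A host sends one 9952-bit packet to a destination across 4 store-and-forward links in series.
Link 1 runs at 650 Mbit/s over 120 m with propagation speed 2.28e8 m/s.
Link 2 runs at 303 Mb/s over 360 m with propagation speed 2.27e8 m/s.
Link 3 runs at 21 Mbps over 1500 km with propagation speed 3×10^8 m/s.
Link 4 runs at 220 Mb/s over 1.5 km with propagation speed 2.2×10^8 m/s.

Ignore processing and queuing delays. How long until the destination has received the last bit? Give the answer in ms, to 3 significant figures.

5.58 ms

Transmission delays (L/R per hop): 0.0153108, 0.0328449, 0.473905, 0.0452364 ms; sum = 0.567297 ms.
Propagation delays (d/s per hop): 0.000526316, 0.0015859, 5, 0.00681818 ms; sum = 5.00893 ms.
End-to-end = 5.58 ms.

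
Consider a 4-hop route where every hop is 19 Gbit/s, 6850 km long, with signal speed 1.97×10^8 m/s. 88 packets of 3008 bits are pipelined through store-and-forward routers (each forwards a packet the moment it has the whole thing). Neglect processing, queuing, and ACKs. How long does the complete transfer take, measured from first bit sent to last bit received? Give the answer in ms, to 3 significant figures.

139 ms

Per-hop transmission t_tx = L/R = 3008/19000000000 = 0.000158316 ms.
Per-hop propagation t_prop = 6850000/197000000 = 34.7716 ms.
Pipeline fill: first packet needs 4·t_tx to clear all hops; remaining 87 packets each add one t_tx.
Total = (4+88-1)·t_tx + 4·t_prop = 91·0.000158316 + 4·34.7716 = 139 ms.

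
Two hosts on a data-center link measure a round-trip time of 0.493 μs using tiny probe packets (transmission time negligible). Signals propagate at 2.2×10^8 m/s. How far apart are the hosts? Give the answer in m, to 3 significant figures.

One-way propagation = RTT/2 = 0.2465 μs.
d = s × t = 2.2e+08 × 2.465e-07 = 54.2 m.

54.2 m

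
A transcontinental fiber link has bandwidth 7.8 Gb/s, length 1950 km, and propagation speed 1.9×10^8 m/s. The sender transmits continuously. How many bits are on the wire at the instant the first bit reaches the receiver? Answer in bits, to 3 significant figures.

80100000 bits

Propagation delay = 1950000 / 190000000 = 0.0102632 s.
BDP = R × t_prop = 7800000000 × 0.0102632 = 80052600 bits.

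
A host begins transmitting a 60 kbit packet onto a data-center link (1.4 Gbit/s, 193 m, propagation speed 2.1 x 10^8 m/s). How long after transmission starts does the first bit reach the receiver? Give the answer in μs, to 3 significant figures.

First bit experiences only propagation delay: d/s = 193/210000000 = 0.919 μs.

0.919 μs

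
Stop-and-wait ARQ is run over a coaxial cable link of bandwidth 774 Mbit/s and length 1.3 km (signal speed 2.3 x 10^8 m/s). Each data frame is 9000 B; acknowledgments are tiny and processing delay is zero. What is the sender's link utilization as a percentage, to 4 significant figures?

89.16 %

t_tx = L/R = 72000/774000000 = 9.30233e-05 s.
t_prop = 1300/2.3e+08 = 5.65217e-06 s; RTT = 1.13043e-05 s.
Cycle = t_tx + RTT = 0.000104328 s.
Utilization = t_tx / cycle = 9.30233e-05/0.000104328 = 89.16 %.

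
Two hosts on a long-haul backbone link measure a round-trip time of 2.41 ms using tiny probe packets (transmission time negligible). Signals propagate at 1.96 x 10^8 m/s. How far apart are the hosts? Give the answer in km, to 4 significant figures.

236.2 km

One-way propagation = RTT/2 = 1.205 ms.
d = s × t = 196000000 × 0.001205 = 236.2 km.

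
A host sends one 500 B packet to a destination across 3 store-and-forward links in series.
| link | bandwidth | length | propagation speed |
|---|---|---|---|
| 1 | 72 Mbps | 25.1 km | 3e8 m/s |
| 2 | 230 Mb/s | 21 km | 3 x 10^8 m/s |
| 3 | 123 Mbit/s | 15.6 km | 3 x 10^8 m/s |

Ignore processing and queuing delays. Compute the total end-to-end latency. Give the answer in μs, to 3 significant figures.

L = 500 × 8 = 4000 bits.
Transmission delays (L/R per hop): 55.5556, 17.3913, 32.5203 μs; sum = 105.467 μs.
Propagation delays (d/s per hop): 83.6667, 70, 52 μs; sum = 205.667 μs.
End-to-end = 311 μs.

311 μs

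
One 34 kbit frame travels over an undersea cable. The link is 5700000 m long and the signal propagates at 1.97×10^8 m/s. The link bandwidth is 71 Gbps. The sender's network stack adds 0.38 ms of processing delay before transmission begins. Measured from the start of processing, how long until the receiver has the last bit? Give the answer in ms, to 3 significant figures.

L = 34000 bits.
Transmission delay = L/R = 34000 / 71000000000 = 0.000478873 ms.
Propagation delay = d/s = 5700000 m / 197000000 m/s = 28.934 ms.
Plus processing delay 0.38 ms = 0.38 ms.
Total = 29.3 ms.

29.3 ms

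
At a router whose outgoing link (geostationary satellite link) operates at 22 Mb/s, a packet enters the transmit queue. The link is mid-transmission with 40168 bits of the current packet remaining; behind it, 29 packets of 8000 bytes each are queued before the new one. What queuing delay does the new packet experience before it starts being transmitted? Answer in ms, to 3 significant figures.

86.2 ms

Each queued packet: L/R = 64000/22000000 = 2.90909 ms.
29 queued → 84.3636 ms.
Plus remaining 40168 bits of current packet: 1.82582 ms.
Queuing delay = 86.2 ms.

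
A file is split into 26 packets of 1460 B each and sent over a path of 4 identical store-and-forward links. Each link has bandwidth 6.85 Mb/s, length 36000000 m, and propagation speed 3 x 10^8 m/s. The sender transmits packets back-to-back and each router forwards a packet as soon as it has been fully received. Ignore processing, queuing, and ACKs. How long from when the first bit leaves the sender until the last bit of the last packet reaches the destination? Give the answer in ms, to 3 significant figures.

529 ms

Per-hop transmission t_tx = L/R = 11680/6850000 = 1.70511 ms.
Per-hop propagation t_prop = 36000000/300000000 = 120 ms.
Pipeline fill: first packet needs 4·t_tx to clear all hops; remaining 25 packets each add one t_tx.
Total = (4+26-1)·t_tx + 4·t_prop = 29·1.70511 + 4·120 = 529 ms.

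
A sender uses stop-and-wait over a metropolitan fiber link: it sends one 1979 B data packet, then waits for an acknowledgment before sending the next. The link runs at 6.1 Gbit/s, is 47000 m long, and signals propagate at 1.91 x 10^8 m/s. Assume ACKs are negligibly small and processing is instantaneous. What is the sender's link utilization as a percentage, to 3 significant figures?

0.525 %

t_tx = L/R = 15832/6100000000 = 2.59541e-06 s.
t_prop = 47000/191000000 = 0.000246073 s; RTT = 0.000492147 s.
Cycle = t_tx + RTT = 0.000494742 s.
Utilization = t_tx / cycle = 2.59541e-06/0.000494742 = 0.525 %.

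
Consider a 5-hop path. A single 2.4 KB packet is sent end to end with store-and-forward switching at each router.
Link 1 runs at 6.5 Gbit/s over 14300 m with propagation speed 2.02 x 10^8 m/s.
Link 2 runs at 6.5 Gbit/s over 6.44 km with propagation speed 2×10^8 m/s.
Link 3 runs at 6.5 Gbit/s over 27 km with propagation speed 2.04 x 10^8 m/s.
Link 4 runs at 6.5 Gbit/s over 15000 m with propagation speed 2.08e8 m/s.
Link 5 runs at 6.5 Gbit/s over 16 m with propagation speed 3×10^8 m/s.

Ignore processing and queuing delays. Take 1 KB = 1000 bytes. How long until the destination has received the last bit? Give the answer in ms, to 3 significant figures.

L = 19200 bits.
Transmission delay per hop = L/R = 19200/6500000000 = 0.00295385 ms; 5 hops → 0.0147692 ms.
Propagation delays (d/s per hop): 0.0707921, 0.0322, 0.132353, 0.0721154, 5.33333e-05 ms; sum = 0.307514 ms.
End-to-end = 0.322 ms.

0.322 ms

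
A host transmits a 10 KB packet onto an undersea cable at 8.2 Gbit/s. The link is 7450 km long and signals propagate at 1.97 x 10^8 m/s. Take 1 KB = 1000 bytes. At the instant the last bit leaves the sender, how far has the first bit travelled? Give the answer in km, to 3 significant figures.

1.92 km

t_tx = L/R = 80000/8.2e+09 = 9.7561e-06 s.
Distance = s × t_tx = 197000000 × 9.7561e-06 = 1.92 km.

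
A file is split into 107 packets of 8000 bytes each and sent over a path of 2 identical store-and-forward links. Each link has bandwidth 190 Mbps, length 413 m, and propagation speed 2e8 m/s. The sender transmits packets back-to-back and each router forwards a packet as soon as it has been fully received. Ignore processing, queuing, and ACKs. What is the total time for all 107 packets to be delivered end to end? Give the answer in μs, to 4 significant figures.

Per-hop transmission t_tx = L/R = 64000/190000000 = 336.842 μs.
Per-hop propagation t_prop = 413/200000000 = 2.065 μs.
Pipeline fill: first packet needs 2·t_tx to clear all hops; remaining 106 packets each add one t_tx.
Total = (2+107-1)·t_tx + 2·t_prop = 108·336.842 + 2·2.065 = 36380 μs.

36380 μs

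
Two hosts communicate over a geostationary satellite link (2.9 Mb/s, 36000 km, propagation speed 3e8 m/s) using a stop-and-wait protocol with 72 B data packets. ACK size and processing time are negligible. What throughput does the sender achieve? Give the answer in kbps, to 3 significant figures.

2.40 kbps

t_tx = L/R = 576/2900000 = 0.000198621 s.
t_prop = 36000000/300000000 = 0.12 s; RTT = 0.24 s.
Cycle = t_tx + RTT = 0.240199 s.
Throughput = L / cycle = 576 / 0.240199 = 2.40 kbps.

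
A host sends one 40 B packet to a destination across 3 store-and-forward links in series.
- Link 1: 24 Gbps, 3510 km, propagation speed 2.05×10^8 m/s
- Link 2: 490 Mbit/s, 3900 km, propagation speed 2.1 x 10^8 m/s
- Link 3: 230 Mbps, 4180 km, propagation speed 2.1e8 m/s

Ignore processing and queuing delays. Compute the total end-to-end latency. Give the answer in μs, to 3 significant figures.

L = 40 × 8 = 320 bits.
Transmission delays (L/R per hop): 0.0133333, 0.653061, 1.3913 μs; sum = 2.0577 μs.
Propagation delays (d/s per hop): 17122, 18571.4, 19904.8 μs; sum = 55598.1 μs.
End-to-end = 55600 μs.

55600 μs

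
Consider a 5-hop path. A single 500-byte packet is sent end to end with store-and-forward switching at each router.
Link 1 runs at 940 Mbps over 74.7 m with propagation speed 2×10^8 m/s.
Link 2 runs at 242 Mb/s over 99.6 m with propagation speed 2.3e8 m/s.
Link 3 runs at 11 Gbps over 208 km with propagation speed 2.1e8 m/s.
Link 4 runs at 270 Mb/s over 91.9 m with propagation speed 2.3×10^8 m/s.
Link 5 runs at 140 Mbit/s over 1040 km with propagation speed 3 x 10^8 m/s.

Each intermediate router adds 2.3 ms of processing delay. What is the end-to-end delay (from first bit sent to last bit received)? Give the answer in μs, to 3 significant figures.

L = 500 × 8 = 4000 bits.
Transmission delays (L/R per hop): 4.25532, 16.5289, 0.363636, 14.8148, 28.5714 μs; sum = 64.5341 μs.
Propagation delays (d/s per hop): 0.3735, 0.433043, 990.476, 0.399565, 3466.67 μs; sum = 4458.35 μs.
Processing at 4 router(s): 4 × 2.3 ms = 9200 μs.
End-to-end = 13700 μs.

13700 μs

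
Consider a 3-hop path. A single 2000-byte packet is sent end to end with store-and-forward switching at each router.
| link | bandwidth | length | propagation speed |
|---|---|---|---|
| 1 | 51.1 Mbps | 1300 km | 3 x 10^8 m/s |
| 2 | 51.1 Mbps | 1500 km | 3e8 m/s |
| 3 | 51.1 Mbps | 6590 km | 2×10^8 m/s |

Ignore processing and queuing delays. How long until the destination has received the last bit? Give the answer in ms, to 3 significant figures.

L = 2000 × 8 = 16000 bits.
Transmission delay per hop = L/R = 16000/51100000 = 0.313112 ms; 3 hops → 0.939335 ms.
Propagation delays (d/s per hop): 4.33333, 5, 32.95 ms; sum = 42.2833 ms.
End-to-end = 43.2 ms.

43.2 ms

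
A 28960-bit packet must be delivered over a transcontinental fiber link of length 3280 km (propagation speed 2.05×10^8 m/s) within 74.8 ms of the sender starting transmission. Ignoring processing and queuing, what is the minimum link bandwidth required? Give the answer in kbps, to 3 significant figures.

Propagation delay = 3280000 / 2.05e+08 = 16 ms.
Transmission budget = 74.8 − 16 = 58.8 ms.
R ≥ L / t_tx = 28960 bits / 0.0588 s = 493 kbps.

493 kbps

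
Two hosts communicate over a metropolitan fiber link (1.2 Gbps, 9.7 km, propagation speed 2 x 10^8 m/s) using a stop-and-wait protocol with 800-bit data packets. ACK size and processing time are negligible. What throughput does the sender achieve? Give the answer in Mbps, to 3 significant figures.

t_tx = L/R = 800/1200000000 = 6.66667e-07 s.
t_prop = 9700/200000000 = 4.85e-05 s; RTT = 9.7e-05 s.
Cycle = t_tx + RTT = 9.76667e-05 s.
Throughput = L / cycle = 800 / 9.76667e-05 = 8.19 Mbps.

8.19 Mbps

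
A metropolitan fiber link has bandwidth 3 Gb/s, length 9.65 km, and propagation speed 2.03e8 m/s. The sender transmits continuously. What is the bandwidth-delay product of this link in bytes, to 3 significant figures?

Propagation delay = 9650 / 2.03e+08 = 4.75369e-05 s.
BDP = R × t_prop = 3000000000 × 4.75369e-05 = 142611 bits.
In bytes: 142611/8 = 17800 bytes.

17800 bytes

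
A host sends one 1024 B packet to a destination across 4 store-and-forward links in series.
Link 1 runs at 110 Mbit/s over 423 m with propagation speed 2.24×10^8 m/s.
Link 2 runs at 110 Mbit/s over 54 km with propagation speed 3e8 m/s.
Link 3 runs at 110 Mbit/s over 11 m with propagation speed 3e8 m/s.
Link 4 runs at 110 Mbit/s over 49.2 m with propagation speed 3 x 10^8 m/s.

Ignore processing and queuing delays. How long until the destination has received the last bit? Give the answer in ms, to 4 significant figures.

L = 1024 × 8 = 8192 bits.
Transmission delay per hop = L/R = 8192/110000000 = 0.0744727 ms; 4 hops → 0.297891 ms.
Propagation delays (d/s per hop): 0.00188839, 0.18, 3.66667e-05, 0.000164 ms; sum = 0.182089 ms.
End-to-end = 0.4800 ms.

0.4800 ms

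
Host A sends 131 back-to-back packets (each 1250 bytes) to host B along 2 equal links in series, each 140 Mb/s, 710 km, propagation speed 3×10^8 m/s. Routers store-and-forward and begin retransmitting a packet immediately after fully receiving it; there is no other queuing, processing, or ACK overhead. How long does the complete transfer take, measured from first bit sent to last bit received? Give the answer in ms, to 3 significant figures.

14.2 ms

Per-hop transmission t_tx = L/R = 10000/140000000 = 0.0714286 ms.
Per-hop propagation t_prop = 710000/300000000 = 2.36667 ms.
Pipeline fill: first packet needs 2·t_tx to clear all hops; remaining 130 packets each add one t_tx.
Total = (2+131-1)·t_tx + 2·t_prop = 132·0.0714286 + 2·2.36667 = 14.2 ms.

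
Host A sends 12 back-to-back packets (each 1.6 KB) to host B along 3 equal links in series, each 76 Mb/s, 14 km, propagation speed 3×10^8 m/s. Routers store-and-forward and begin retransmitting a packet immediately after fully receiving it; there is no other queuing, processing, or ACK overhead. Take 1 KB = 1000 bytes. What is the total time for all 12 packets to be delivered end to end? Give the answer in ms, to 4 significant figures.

2.498 ms

Per-hop transmission t_tx = L/R = 12800/76000000 = 0.168421 ms.
Per-hop propagation t_prop = 14000/300000000 = 0.0466667 ms.
Pipeline fill: first packet needs 3·t_tx to clear all hops; remaining 11 packets each add one t_tx.
Total = (3+12-1)·t_tx + 3·t_prop = 14·0.168421 + 3·0.0466667 = 2.498 ms.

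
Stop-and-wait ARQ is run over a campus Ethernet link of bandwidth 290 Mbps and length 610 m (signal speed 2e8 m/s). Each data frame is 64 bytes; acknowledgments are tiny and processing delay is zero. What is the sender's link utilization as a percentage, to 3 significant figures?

t_tx = L/R = 512/290000000 = 1.76552e-06 s.
t_prop = 610/200000000 = 3.05e-06 s; RTT = 6.1e-06 s.
Cycle = t_tx + RTT = 7.86552e-06 s.
Utilization = t_tx / cycle = 1.76552e-06/7.86552e-06 = 22.4 %.

22.4 %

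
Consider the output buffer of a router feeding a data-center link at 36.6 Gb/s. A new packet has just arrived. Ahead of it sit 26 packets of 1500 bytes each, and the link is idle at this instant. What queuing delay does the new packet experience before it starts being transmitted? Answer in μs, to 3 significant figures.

8.52 μs

Each queued packet: L/R = 12000/36600000000 = 0.327869 μs.
26 queued → 8.52459 μs.
Queuing delay = 8.52 μs.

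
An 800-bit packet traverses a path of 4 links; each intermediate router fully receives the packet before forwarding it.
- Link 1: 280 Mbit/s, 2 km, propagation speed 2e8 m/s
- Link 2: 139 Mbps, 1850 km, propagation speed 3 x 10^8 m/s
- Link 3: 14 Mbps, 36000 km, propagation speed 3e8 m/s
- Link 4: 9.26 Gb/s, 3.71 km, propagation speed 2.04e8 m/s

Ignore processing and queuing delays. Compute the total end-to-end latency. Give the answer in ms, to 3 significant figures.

126 ms

Transmission delays (L/R per hop): 0.00285714, 0.0057554, 0.0571429, 8.63931e-05 ms; sum = 0.0658418 ms.
Propagation delays (d/s per hop): 0.01, 6.16667, 120, 0.0181863 ms; sum = 126.195 ms.
End-to-end = 126 ms.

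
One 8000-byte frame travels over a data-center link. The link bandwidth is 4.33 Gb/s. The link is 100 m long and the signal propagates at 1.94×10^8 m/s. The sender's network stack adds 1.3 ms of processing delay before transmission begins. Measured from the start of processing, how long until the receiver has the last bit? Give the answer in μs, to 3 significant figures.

L = 8000 × 8 = 64000 bits.
Transmission delay = L/R = 64000 / 4330000000 = 14.7806 μs.
Propagation delay = d/s = 100 m / 194000000 m/s = 0.515464 μs.
Plus processing delay 1.3 ms = 1300 μs.
Total = 1320 μs.

1320 μs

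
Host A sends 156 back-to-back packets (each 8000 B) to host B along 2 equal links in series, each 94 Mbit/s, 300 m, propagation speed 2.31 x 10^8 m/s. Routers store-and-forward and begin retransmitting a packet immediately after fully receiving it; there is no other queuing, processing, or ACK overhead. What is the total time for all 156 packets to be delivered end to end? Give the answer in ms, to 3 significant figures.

Per-hop transmission t_tx = L/R = 64000/94000000 = 0.680851 ms.
Per-hop propagation t_prop = 300/231000000 = 0.0012987 ms.
Pipeline fill: first packet needs 2·t_tx to clear all hops; remaining 155 packets each add one t_tx.
Total = (2+156-1)·t_tx + 2·t_prop = 157·0.680851 + 2·0.0012987 = 107 ms.

107 ms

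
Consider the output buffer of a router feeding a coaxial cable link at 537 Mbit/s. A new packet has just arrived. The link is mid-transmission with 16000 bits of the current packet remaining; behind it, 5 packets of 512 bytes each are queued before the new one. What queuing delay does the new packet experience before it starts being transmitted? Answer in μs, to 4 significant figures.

67.93 μs

Each queued packet: L/R = 4096/537000000 = 7.62756 μs.
5 queued → 38.1378 μs.
Plus remaining 16000 bits of current packet: 29.7952 μs.
Queuing delay = 67.93 μs.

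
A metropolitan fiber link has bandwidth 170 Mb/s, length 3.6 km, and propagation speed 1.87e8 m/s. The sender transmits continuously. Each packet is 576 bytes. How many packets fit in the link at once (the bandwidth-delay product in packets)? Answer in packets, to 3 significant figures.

Propagation delay = 3600 / 187000000 = 1.92513e-05 s.
BDP = R × t_prop = 170000000 × 1.92513e-05 = 3272.73 bits.
In packets of 4608 bits: 0.710 packets.

0.710 packets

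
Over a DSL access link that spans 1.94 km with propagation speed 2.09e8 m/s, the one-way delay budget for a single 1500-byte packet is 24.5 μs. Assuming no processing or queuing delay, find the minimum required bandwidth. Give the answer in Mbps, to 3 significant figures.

789 Mbps

L = 12000 bits.
Propagation delay = 1940 / 209000000 = 9.2823 μs.
Transmission budget = 24.5 − 9.2823 = 15.2177 μs.
R ≥ L / t_tx = 12000 bits / 1.52177e-05 s = 789 Mbps.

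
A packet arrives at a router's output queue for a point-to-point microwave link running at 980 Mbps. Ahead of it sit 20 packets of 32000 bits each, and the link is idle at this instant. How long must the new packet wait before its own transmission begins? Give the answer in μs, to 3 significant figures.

Each queued packet: L/R = 32000/980000000 = 32.6531 μs.
20 queued → 653.061 μs.
Queuing delay = 653 μs.

653 μs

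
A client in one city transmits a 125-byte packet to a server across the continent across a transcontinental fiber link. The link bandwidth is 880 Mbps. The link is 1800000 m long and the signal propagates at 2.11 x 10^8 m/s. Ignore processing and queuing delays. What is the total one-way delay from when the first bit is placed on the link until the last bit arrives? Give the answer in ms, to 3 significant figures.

L = 125 × 8 = 1000 bits.
Transmission delay = L/R = 1000 / 880000000 = 0.00113636 ms.
Propagation delay = d/s = 1800000 m / 211000000 m/s = 8.53081 ms.
Total = 8.53 ms.

8.53 ms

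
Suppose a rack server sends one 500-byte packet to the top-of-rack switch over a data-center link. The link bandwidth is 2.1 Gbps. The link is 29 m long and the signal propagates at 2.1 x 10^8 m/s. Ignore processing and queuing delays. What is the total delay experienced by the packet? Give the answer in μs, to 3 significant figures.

L = 500 × 8 = 4000 bits.
Transmission delay = L/R = 4000 / 2100000000 = 1.90476 μs.
Propagation delay = d/s = 29 m / 210000000 m/s = 0.138095 μs.
Total = 2.04 μs.

2.04 μs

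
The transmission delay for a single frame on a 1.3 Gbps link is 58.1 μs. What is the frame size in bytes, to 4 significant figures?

9441 bytes

L = R × t_tx = 1300000000 b/s × 5.81e-05 s = 75530 bits.
In bytes: 75530 / 8 = 9441 bytes.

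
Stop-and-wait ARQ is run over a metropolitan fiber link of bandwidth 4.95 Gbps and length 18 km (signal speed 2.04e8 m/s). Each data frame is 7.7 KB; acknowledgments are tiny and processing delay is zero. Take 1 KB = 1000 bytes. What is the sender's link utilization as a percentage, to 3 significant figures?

6.59 %

t_tx = L/R = 61600/4950000000 = 1.24444e-05 s.
t_prop = 18000/204000000 = 8.82353e-05 s; RTT = 0.000176471 s.
Cycle = t_tx + RTT = 0.000188915 s.
Utilization = t_tx / cycle = 1.24444e-05/0.000188915 = 6.59 %.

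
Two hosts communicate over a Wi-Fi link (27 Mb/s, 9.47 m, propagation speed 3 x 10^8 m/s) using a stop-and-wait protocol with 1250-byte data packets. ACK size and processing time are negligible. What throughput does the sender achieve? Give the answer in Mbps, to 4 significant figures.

27.00 Mbps

t_tx = L/R = 10000/27000000 = 0.00037037 s.
t_prop = 9.47/300000000 = 3.15667e-08 s; RTT = 6.31333e-08 s.
Cycle = t_tx + RTT = 0.000370434 s.
Throughput = L / cycle = 10000 / 0.000370434 = 27.00 Mbps.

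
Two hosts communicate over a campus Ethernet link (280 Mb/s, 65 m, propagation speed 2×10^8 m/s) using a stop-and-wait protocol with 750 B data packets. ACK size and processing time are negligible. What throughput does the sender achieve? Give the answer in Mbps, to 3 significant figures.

272 Mbps

t_tx = L/R = 6000/280000000 = 2.14286e-05 s.
t_prop = 65/200000000 = 3.25e-07 s; RTT = 6.5e-07 s.
Cycle = t_tx + RTT = 2.20786e-05 s.
Throughput = L / cycle = 6000 / 2.20786e-05 = 272 Mbps.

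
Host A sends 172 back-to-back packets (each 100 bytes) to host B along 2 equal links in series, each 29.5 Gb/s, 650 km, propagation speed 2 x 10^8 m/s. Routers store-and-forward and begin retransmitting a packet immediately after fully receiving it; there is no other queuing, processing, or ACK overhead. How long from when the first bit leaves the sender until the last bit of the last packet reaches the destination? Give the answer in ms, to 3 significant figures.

6.50 ms

Per-hop transmission t_tx = L/R = 800/29500000000 = 2.71186e-05 ms.
Per-hop propagation t_prop = 650000/200000000 = 3.25 ms.
Pipeline fill: first packet needs 2·t_tx to clear all hops; remaining 171 packets each add one t_tx.
Total = (2+172-1)·t_tx + 2·t_prop = 173·2.71186e-05 + 2·3.25 = 6.50 ms.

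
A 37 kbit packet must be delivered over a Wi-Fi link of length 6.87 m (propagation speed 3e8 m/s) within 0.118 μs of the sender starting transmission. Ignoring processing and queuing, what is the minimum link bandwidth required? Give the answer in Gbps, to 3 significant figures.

Propagation delay = 6.87 / 300000000 = 0.0229 μs.
Transmission budget = 0.118 − 0.0229 = 0.0951 μs.
R ≥ L / t_tx = 37000 bits / 9.51e-08 s = 389 Gbps.

389 Gbps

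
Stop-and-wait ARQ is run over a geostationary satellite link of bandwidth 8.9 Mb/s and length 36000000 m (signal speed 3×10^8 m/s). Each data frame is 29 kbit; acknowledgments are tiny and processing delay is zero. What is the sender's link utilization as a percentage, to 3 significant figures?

1.34 %

t_tx = L/R = 29000/8900000 = 0.00325843 s.
t_prop = 36000000/300000000 = 0.12 s; RTT = 0.24 s.
Cycle = t_tx + RTT = 0.243258 s.
Utilization = t_tx / cycle = 0.00325843/0.243258 = 1.34 %.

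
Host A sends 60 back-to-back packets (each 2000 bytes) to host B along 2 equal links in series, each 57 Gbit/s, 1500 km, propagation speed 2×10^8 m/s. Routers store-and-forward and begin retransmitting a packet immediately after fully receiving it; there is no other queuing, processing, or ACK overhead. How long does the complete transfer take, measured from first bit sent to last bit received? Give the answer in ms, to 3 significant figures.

Per-hop transmission t_tx = L/R = 16000/57000000000 = 0.000280702 ms.
Per-hop propagation t_prop = 1500000/200000000 = 7.5 ms.
Pipeline fill: first packet needs 2·t_tx to clear all hops; remaining 59 packets each add one t_tx.
Total = (2+60-1)·t_tx + 2·t_prop = 61·0.000280702 + 2·7.5 = 15.0 ms.

15.0 ms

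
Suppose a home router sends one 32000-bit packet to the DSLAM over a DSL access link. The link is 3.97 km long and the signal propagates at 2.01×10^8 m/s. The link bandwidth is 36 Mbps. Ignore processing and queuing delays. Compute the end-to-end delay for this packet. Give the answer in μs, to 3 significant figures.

Transmission delay = L/R = 32000 / 36000000 = 888.889 μs.
Propagation delay = d/s = 3970 m / 2.01e+08 m/s = 19.7512 μs.
Total = 909 μs.

909 μs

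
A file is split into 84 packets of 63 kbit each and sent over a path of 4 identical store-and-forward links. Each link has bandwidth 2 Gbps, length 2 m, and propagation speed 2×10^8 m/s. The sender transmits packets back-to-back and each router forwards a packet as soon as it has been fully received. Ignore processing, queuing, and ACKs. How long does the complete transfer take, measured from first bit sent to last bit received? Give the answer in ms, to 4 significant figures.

Per-hop transmission t_tx = L/R = 63000/2000000000 = 0.0315 ms.
Per-hop propagation t_prop = 2/200000000 = 1e-05 ms.
Pipeline fill: first packet needs 4·t_tx to clear all hops; remaining 83 packets each add one t_tx.
Total = (4+84-1)·t_tx + 4·t_prop = 87·0.0315 + 4·1e-05 = 2.741 ms.

2.741 ms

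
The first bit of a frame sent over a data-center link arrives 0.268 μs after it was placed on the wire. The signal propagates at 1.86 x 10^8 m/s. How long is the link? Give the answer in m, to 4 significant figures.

d = s × t_prop = 186000000 × 2.68e-07 = 49.85 m.

49.85 m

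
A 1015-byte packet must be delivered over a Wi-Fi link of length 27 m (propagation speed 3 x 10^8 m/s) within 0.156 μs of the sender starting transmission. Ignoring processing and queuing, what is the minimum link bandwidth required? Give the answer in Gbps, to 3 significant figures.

L = 8120 bits.
Propagation delay = 27 / 300000000 = 0.09 μs.
Transmission budget = 0.156 − 0.09 = 0.066 μs.
R ≥ L / t_tx = 8120 bits / 6.6e-08 s = 123 Gbps.

123 Gbps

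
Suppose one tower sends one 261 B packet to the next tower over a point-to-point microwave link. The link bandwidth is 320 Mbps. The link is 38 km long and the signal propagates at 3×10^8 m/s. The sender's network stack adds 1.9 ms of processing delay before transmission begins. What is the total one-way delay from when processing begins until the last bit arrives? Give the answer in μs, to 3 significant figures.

L = 261 × 8 = 2088 bits.
Transmission delay = L/R = 2088 / 320000000 = 6.525 μs.
Propagation delay = d/s = 38000 m / 300000000 m/s = 126.667 μs.
Plus processing delay 1.9 ms = 1900 μs.
Total = 2030 μs.

2030 μs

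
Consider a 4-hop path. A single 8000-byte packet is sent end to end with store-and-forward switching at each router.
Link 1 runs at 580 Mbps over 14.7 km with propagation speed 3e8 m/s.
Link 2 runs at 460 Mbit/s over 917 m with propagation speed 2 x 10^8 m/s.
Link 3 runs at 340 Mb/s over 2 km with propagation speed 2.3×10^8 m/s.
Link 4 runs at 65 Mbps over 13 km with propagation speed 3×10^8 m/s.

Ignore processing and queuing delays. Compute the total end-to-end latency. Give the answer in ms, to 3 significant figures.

1.53 ms

L = 8000 × 8 = 64000 bits.
Transmission delays (L/R per hop): 0.110345, 0.13913, 0.188235, 0.984615 ms; sum = 1.42233 ms.
Propagation delays (d/s per hop): 0.049, 0.004585, 0.00869565, 0.0433333 ms; sum = 0.105614 ms.
End-to-end = 1.53 ms.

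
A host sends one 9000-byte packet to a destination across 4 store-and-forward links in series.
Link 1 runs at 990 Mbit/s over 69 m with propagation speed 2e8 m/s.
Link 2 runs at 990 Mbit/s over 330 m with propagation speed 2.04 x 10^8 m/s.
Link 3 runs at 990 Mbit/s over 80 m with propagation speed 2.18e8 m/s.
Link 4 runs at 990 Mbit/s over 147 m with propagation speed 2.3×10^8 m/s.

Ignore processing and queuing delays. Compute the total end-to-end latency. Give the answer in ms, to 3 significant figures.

0.294 ms

L = 9000 × 8 = 72000 bits.
Transmission delay per hop = L/R = 72000/990000000 = 0.0727273 ms; 4 hops → 0.290909 ms.
Propagation delays (d/s per hop): 0.000345, 0.00161765, 0.000366972, 0.00063913 ms; sum = 0.00296875 ms.
End-to-end = 0.294 ms.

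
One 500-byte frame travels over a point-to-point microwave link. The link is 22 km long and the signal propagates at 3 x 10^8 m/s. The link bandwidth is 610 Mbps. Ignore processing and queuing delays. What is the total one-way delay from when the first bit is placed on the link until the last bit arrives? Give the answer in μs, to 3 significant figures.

79.9 μs

L = 500 × 8 = 4000 bits.
Transmission delay = L/R = 4000 / 610000000 = 6.55738 μs.
Propagation delay = d/s = 22000 m / 300000000 m/s = 73.3333 μs.
Total = 79.9 μs.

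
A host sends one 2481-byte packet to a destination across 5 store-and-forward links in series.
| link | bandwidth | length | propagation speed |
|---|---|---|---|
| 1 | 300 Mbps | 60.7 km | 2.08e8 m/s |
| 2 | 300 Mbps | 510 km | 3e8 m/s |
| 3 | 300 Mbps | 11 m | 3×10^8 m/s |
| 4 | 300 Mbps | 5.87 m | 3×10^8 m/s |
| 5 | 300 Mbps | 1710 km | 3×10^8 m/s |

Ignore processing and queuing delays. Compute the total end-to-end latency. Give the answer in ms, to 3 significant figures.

8.02 ms

L = 2481 × 8 = 19848 bits.
Transmission delay per hop = L/R = 19848/300000000 = 0.06616 ms; 5 hops → 0.3308 ms.
Propagation delays (d/s per hop): 0.291827, 1.7, 3.66667e-05, 1.95667e-05, 5.7 ms; sum = 7.69188 ms.
End-to-end = 8.02 ms.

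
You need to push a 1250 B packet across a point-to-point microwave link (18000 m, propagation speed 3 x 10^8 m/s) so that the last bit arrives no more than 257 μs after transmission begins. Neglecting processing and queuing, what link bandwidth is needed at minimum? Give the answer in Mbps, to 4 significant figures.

L = 10000 bits.
Propagation delay = 18000 / 300000000 = 60 μs.
Transmission budget = 257 − 60 = 197 μs.
R ≥ L / t_tx = 10000 bits / 0.000197 s = 50.76 Mbps.

50.76 Mbps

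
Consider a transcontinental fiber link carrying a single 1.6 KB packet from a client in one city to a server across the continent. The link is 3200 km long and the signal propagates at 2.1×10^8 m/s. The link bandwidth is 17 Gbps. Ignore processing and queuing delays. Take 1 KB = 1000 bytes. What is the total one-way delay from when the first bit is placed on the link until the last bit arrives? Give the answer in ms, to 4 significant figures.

L = 12800 bits.
Transmission delay = L/R = 12800 / 17000000000 = 0.000752941 ms.
Propagation delay = d/s = 3200000 m / 210000000 m/s = 15.2381 ms.
Total = 15.24 ms.

15.24 ms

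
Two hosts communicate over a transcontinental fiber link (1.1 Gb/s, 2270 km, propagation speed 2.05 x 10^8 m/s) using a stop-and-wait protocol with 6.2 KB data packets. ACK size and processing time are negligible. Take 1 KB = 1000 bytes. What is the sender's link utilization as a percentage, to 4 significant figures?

0.2032 %

t_tx = L/R = 49600/1100000000 = 4.50909e-05 s.
t_prop = 2270000/2.05e+08 = 0.0110732 s; RTT = 0.0221463 s.
Cycle = t_tx + RTT = 0.0221914 s.
Utilization = t_tx / cycle = 4.50909e-05/0.0221914 = 0.2032 %.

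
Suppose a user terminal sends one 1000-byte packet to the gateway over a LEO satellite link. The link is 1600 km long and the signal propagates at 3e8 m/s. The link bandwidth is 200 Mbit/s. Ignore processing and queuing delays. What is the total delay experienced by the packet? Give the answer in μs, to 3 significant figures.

5370 μs

L = 1000 × 8 = 8000 bits.
Transmission delay = L/R = 8000 / 200000000 = 40 μs.
Propagation delay = d/s = 1600000 m / 300000000 m/s = 5333.33 μs.
Total = 5370 μs.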